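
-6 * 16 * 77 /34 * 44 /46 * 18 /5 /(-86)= 731808 /84065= 8.71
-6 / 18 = -1 / 3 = -0.33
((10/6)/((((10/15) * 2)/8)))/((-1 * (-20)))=1/2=0.50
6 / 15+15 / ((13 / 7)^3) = 30119 / 10985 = 2.74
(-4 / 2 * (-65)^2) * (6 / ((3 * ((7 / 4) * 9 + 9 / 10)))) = -338000 / 333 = -1015.02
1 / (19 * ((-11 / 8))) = -0.04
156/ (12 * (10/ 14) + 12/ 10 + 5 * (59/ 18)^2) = 1769040/ 719983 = 2.46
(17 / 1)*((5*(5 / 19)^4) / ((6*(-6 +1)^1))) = -10625 / 781926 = -0.01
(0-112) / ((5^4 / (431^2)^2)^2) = -133363254131400280135792 / 390625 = -341409930576384717.15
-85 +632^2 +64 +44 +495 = 399942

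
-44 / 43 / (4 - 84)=11 / 860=0.01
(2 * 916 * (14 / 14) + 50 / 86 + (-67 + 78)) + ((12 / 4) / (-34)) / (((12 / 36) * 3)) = 2695187 / 1462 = 1843.49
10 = 10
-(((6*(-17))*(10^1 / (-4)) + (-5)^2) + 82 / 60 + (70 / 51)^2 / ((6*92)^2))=-281.37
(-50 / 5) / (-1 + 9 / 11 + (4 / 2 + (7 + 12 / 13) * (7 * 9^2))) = -0.00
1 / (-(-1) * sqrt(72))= sqrt(2) / 12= 0.12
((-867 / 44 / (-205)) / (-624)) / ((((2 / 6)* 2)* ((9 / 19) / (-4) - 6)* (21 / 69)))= 126293 / 1017816800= 0.00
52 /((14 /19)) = 494 /7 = 70.57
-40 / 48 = -5 / 6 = -0.83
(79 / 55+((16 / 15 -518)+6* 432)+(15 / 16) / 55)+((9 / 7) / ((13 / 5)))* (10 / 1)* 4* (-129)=-114144817 / 240240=-475.13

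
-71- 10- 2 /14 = -568 /7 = -81.14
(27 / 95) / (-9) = -3 / 95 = -0.03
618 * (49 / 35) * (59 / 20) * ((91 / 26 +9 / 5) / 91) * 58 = 28021047 / 3250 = 8621.86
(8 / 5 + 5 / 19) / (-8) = -177 / 760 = -0.23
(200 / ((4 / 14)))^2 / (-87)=-5632.18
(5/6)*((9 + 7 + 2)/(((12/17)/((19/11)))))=1615/44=36.70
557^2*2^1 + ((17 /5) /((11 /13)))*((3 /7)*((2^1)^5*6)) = 239019026 /385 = 620828.64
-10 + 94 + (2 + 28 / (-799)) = 68686 / 799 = 85.96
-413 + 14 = -399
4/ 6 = 2/ 3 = 0.67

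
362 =362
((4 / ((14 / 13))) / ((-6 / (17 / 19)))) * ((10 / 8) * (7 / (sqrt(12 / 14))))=-1105 * sqrt(42) / 1368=-5.23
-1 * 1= -1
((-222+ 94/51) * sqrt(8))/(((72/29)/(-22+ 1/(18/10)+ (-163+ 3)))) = 132931099 * sqrt(2)/4131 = 45507.86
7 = 7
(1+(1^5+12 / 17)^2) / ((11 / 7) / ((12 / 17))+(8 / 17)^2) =94920 / 59419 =1.60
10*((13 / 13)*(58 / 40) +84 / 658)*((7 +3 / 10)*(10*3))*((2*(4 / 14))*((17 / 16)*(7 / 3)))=1840403 / 376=4894.69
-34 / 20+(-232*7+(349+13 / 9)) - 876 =-193613 / 90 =-2151.26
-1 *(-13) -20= -7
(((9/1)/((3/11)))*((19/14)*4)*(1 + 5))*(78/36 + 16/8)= 31350/7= 4478.57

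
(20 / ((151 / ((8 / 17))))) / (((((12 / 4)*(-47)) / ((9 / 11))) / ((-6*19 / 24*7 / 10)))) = 1596 / 1327139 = 0.00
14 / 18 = 7 / 9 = 0.78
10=10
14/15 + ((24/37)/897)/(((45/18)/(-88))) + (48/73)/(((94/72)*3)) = 612491918/569357295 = 1.08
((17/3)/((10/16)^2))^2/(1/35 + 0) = 7365.52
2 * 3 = 6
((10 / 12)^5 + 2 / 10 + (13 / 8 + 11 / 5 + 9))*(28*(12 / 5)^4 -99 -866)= -11754707129 / 24300000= -483.73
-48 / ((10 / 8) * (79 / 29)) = -14.10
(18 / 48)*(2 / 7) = 3 / 28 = 0.11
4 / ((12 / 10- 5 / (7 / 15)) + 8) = -140 / 53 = -2.64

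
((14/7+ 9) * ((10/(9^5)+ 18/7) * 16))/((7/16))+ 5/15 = 2994237299/2893401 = 1034.85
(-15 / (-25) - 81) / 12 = -67 / 10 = -6.70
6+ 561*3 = 1689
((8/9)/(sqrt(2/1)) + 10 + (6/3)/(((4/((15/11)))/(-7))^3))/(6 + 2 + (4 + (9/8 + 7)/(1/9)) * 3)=-146341/2039092 + 32 * sqrt(2)/17235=-0.07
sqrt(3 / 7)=sqrt(21) / 7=0.65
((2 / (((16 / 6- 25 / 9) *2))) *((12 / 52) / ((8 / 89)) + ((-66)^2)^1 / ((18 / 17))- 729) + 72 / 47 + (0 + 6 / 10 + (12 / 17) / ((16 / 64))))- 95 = -12704609897 / 415480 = -30578.15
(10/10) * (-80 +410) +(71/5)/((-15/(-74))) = 30004/75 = 400.05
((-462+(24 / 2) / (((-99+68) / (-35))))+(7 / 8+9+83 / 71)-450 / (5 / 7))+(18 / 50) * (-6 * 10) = -95876229 / 88040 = -1089.01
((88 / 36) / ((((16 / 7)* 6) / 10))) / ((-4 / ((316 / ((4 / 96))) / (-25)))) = 6083 / 45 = 135.18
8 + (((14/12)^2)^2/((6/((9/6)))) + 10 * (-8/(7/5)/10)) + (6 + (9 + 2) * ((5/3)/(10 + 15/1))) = 1720451/181440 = 9.48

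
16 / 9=1.78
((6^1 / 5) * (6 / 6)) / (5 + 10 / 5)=6 / 35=0.17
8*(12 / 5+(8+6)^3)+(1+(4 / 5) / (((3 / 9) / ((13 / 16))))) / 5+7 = 2197879 / 100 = 21978.79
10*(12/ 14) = 60/ 7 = 8.57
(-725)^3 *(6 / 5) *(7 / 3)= -1067018750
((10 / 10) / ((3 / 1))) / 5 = 0.07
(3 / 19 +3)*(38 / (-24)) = -5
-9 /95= -0.09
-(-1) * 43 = 43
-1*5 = -5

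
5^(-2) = 1 /25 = 0.04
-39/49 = -0.80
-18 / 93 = -6 / 31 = -0.19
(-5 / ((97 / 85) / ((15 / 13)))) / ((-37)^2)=-6375 / 1726309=-0.00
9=9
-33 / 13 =-2.54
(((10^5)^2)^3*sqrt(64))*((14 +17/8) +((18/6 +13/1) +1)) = 265000000000000000000000000000000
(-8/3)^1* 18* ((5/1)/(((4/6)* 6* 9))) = -20/3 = -6.67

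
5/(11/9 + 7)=45/74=0.61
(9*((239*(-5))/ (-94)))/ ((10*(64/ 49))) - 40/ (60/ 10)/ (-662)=104781527/ 11947776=8.77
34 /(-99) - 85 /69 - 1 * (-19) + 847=1968295 /2277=864.42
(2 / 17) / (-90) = -0.00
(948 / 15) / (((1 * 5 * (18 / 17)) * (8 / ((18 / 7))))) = 1343 / 350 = 3.84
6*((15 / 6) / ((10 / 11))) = 33 / 2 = 16.50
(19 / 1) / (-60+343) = 19 / 283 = 0.07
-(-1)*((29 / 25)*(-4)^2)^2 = 344.47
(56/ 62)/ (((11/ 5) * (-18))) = -70/ 3069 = -0.02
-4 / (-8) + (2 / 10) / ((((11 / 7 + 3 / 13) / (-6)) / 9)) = -1126 / 205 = -5.49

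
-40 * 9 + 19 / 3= -1061 / 3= -353.67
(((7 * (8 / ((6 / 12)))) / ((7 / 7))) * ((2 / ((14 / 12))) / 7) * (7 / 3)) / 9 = 7.11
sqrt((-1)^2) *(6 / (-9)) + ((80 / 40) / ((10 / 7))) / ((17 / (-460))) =-1966 / 51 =-38.55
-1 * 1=-1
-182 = -182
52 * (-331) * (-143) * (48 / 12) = 9845264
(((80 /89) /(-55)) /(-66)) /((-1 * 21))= -8 /678447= -0.00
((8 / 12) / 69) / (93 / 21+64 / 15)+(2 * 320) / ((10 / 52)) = 209654086 / 62997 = 3328.00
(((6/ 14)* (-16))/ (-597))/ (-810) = -8/ 564165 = -0.00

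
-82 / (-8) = 41 / 4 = 10.25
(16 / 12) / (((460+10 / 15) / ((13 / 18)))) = 13 / 6219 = 0.00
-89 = -89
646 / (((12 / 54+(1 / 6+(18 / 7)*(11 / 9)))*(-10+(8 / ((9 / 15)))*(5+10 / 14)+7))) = 1709316 / 683965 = 2.50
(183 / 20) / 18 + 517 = 62101 / 120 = 517.51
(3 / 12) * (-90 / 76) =-45 / 152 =-0.30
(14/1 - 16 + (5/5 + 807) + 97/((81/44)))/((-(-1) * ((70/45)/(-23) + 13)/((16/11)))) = 96.58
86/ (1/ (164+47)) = 18146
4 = 4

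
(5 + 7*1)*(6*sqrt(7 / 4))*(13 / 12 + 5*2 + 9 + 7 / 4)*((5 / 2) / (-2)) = -1965*sqrt(7) / 2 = -2599.45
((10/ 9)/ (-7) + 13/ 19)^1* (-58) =-36482/ 1197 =-30.48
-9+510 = 501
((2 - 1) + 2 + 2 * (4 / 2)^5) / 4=67 / 4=16.75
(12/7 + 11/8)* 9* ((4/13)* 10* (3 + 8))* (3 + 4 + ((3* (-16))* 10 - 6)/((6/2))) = -13273425/91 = -145861.81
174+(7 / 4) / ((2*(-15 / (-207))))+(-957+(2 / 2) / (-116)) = -770.93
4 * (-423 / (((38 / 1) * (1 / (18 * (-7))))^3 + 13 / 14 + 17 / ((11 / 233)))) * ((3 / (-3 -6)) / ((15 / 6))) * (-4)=-24820665408 / 9929147695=-2.50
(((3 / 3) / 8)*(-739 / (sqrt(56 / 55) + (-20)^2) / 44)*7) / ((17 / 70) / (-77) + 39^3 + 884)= -1742654375 / 2855530374727432 + 1267385*sqrt(770) / 22844242997819456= -0.00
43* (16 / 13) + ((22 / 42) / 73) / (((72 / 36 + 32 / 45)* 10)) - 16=59848749 / 1620892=36.92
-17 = -17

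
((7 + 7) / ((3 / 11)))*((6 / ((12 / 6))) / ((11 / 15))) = 210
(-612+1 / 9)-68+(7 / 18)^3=-3964769 / 5832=-679.83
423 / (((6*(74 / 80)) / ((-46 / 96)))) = -5405 / 148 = -36.52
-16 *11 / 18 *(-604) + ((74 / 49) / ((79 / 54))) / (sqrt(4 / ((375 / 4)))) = 5910.78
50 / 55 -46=-496 / 11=-45.09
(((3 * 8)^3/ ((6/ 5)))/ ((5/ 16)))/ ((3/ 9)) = 110592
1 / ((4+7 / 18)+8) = 18 / 223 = 0.08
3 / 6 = 1 / 2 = 0.50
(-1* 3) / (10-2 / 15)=-45 / 148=-0.30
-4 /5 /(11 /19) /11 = -76 /605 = -0.13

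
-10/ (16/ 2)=-5/ 4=-1.25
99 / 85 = 1.16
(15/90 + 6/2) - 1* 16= -12.83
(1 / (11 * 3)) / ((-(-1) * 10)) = 1 / 330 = 0.00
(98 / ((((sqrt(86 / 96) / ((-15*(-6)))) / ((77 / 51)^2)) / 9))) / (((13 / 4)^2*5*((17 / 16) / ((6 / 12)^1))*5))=5354883072*sqrt(129) / 178513855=340.70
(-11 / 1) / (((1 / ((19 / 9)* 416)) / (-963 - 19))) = 85379008 / 9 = 9486556.44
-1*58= -58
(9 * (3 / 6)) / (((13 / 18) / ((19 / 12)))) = 513 / 52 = 9.87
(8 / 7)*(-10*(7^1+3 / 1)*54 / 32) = -1350 / 7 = -192.86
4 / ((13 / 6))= 24 / 13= 1.85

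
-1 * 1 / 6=-1 / 6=-0.17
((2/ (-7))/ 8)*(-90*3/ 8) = 135/ 112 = 1.21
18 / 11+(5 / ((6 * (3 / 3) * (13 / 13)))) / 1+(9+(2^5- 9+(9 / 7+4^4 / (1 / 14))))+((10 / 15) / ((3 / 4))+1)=5019599 / 1386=3621.64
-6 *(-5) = 30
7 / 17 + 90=1537 / 17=90.41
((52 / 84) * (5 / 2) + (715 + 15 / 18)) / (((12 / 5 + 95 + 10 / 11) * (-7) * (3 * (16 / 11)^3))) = -1102833325 / 9766858752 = -0.11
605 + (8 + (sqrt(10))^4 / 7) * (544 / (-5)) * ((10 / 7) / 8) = 8429 / 49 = 172.02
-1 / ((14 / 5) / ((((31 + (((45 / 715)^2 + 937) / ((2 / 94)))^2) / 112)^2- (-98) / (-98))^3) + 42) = -12092556414201857924878015792182000471075648644509519584598551999571316235390427455559048392503356248045 / 507887369396478032844876663271644019785177244325177708048459591510310787217737972867559009184583751769314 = -0.02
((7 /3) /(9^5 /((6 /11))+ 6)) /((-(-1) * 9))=0.00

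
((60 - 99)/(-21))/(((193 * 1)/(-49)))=-91/193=-0.47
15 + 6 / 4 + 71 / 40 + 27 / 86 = 31973 / 1720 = 18.59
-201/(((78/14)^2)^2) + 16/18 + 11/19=18449960/14651793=1.26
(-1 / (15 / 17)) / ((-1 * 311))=0.00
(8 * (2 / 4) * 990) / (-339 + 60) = -14.19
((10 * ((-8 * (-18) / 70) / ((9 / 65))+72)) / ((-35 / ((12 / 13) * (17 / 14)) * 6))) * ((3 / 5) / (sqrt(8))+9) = -42.71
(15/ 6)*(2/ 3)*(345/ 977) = 575/ 977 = 0.59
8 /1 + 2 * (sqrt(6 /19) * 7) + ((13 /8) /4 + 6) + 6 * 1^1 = 14 * sqrt(114) /19 + 653 /32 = 28.27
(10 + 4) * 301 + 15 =4229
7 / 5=1.40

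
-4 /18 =-2 /9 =-0.22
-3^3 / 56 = -27 / 56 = -0.48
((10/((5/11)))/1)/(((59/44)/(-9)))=-8712/59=-147.66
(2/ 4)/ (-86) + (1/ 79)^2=-0.01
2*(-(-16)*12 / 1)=384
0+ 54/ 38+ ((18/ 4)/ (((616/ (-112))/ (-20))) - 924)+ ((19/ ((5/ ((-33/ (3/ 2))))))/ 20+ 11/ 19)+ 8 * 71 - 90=-237499/ 550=-431.82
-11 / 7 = -1.57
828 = 828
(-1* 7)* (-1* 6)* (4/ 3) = 56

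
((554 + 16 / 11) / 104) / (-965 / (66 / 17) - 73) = -705 / 42446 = -0.02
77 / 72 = 1.07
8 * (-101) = -808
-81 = -81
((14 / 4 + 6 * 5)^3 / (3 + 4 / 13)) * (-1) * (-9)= 35189271 / 344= 102294.39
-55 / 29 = -1.90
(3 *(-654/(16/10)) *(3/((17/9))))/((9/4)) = -865.59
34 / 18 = 17 / 9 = 1.89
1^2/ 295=1/ 295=0.00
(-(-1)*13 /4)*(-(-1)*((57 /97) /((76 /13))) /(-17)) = -507 /26384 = -0.02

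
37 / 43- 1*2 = -1.14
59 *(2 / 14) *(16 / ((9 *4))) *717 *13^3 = 5900932.76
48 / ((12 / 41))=164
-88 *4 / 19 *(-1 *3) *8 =8448 / 19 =444.63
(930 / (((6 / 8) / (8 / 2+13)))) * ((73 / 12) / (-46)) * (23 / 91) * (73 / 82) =-14041915 / 22386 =-627.26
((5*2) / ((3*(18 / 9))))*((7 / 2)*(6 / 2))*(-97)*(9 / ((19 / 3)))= -91665 / 38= -2412.24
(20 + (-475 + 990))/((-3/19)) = -10165/3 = -3388.33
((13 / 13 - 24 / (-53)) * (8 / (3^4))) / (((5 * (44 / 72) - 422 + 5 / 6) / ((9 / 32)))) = -77 / 797756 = -0.00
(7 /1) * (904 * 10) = 63280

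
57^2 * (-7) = -22743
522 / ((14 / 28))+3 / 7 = 7311 / 7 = 1044.43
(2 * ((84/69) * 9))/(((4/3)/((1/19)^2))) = 378/8303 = 0.05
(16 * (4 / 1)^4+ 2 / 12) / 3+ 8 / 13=319645 / 234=1366.00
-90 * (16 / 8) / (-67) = 2.69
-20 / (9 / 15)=-100 / 3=-33.33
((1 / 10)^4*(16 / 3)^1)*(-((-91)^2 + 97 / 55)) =-455552 / 103125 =-4.42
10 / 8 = 5 / 4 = 1.25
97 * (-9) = -873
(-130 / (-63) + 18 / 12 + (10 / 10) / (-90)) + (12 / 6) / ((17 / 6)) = 4.26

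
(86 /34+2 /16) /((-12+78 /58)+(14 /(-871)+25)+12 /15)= 0.18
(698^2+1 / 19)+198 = 9260639 / 19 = 487402.05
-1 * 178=-178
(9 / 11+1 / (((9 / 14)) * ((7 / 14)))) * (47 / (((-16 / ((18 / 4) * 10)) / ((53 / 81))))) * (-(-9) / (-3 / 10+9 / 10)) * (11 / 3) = -24224975 / 1296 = -18692.11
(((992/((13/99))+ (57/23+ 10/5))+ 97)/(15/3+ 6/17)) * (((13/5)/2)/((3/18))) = 16677918/1495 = 11155.80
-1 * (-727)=727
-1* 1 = -1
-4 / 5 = -0.80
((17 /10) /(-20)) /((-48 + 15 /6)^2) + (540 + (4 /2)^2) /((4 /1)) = 56310783 /414050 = 136.00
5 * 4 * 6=120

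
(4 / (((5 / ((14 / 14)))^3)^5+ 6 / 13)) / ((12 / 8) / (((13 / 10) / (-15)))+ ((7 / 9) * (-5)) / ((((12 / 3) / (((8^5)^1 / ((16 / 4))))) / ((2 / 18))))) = -54756 / 376917877202966015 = -0.00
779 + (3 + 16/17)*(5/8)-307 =64527/136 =474.46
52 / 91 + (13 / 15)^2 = 2083 / 1575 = 1.32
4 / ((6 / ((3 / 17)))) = 2 / 17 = 0.12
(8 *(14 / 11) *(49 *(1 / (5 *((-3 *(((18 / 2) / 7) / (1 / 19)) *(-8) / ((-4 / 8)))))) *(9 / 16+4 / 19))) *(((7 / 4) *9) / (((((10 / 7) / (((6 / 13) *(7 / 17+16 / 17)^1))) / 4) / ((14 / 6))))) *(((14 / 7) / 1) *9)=-2670749949 / 35103640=-76.08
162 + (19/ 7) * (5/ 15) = 3421/ 21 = 162.90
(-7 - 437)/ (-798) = 74/ 133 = 0.56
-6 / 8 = -0.75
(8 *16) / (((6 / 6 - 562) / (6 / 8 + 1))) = -224 / 561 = -0.40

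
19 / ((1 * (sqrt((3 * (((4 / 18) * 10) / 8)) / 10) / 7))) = 266 * sqrt(3) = 460.73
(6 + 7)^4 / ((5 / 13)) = 371293 / 5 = 74258.60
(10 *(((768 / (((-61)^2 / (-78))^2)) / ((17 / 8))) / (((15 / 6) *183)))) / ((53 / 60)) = 0.00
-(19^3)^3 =-322687697779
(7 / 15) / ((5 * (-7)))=-1 / 75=-0.01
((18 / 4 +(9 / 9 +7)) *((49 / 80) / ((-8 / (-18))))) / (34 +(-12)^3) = -315 / 30976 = -0.01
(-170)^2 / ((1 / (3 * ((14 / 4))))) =303450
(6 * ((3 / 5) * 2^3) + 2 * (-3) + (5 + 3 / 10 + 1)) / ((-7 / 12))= -1746 / 35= -49.89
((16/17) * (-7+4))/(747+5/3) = -72/19091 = -0.00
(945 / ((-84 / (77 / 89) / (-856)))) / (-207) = -82390 / 2047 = -40.25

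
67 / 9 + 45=472 / 9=52.44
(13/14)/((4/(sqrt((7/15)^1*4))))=13*sqrt(105)/420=0.32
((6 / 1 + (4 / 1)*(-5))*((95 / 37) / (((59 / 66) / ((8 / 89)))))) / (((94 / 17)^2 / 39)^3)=-7.50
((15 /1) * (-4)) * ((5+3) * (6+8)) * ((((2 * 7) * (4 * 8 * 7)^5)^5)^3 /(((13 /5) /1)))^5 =-421530346908067088115908991100252834574362416115579695187069174753742584517396206979797386147995093963461443425400060822533229813281198054453074888328322364812460937771855234203002954569845681012470836484945966762966529514313767571685942797800139091091494603657825625899021406706016118669478691895320100724056001354735361132018335192882240361079261655729109090622642113821959550251300296530004218897083224976915060703691553691912350723609938755387156455174087889675899177032947174952086576283238832661700613423020847412411134278554106544521434978422909855030829248686772558596701125396588813953029555150147305780161611650043262519815637486262932407435379202449578563441900058278131081302085704807408343430846859447059650272123455032881307314830565207325462857812889088694248144079403859933522428012429221710231294642823097840438710465800161285932182788251704518641063231987741008116399036043485202548846920908668364863479946394071443931767439781107467348658194424528896000000 /371293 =-1135303781401930788126652000000000000000000000000000000000000000000000000000000000000000000000000000000000000000000000000000000000000000000000000000000000000000000000000000000000000000000000000000000000000000000000000000000000000000000000000000000000000000000000000000000000000000000000000000000000000000000000000000000000000000000000000000000000000000000000000000000000000000000000000000000000000000000000000000000000000000000000000000000000000000000000000000000000000000000000000000000000000000000000000000000000000000000000000000000000000000000000000000000000000000000000000000000000000000000000000000000000000000000000000000000000000000000000000000000000000000000000000000000000000000000000000000000000000000000000000000000000000000000000000000000000000000000000000000000000000000000000000000000000000000000000000000000000000000000000000000000000000000000000000000000000000000000000000000000000000000000000000000000000000000000000000000000000000000000000000000000000.00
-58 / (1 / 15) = -870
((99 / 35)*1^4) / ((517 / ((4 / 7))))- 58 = -667834 / 11515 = -58.00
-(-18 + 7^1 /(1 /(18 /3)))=-24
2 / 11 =0.18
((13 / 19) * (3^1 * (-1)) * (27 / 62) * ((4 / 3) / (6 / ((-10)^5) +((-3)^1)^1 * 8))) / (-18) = -650000 / 235600589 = -0.00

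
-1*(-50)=50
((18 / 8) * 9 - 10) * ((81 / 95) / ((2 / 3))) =9963 / 760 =13.11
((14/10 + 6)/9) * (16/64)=37/180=0.21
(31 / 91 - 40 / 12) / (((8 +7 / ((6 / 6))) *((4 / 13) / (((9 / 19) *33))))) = -1419 / 140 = -10.14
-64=-64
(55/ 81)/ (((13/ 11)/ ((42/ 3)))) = 8470/ 1053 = 8.04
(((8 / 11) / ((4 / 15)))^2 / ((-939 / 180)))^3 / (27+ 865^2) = -39366000000000 / 10161949178351808871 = -0.00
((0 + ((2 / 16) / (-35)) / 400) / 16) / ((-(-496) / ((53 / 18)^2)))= -2809 / 287981568000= -0.00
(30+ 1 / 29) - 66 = -1043 / 29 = -35.97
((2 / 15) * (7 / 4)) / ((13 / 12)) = 14 / 65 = 0.22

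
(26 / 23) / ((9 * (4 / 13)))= 169 / 414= 0.41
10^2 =100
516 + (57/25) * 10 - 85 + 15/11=455.16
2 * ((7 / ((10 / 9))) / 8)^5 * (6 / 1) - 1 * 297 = -240325090371 / 819200000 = -293.37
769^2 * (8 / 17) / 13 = 4730888 / 221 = 21406.73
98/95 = 1.03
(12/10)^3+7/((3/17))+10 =19273/375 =51.39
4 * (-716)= -2864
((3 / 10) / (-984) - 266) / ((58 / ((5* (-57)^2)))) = -2834690769 / 38048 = -74503.02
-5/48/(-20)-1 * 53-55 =-20735/192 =-107.99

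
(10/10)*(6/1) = 6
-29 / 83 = -0.35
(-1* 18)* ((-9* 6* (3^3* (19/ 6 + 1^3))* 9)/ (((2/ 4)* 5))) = 393660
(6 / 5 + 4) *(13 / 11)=338 / 55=6.15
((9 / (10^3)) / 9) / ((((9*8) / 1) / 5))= 0.00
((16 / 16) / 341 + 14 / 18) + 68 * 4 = 837164 / 3069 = 272.78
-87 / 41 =-2.12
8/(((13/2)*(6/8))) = 64/39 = 1.64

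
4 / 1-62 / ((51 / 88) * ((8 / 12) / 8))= -21756 / 17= -1279.76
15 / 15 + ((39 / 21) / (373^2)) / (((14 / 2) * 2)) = 13634655 / 13634642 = 1.00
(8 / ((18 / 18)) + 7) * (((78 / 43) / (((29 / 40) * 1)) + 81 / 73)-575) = -780210870 / 91031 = -8570.83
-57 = -57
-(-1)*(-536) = -536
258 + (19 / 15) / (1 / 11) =271.93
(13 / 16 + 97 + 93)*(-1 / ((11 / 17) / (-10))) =2948.92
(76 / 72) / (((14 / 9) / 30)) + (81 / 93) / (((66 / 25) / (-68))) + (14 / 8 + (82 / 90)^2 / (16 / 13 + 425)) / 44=-872949097121 / 428534290800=-2.04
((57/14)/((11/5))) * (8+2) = 18.51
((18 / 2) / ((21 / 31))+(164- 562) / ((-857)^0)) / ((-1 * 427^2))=0.00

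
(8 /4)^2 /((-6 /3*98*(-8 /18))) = 9 /196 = 0.05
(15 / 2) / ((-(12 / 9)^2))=-135 / 32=-4.22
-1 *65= -65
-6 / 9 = -2 / 3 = -0.67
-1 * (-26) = 26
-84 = -84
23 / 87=0.26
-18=-18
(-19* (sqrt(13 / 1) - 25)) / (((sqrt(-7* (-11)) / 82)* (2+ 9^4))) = 1558* sqrt(77)* (25 - sqrt(13)) / 505351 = 0.58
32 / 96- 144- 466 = -1829 / 3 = -609.67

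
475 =475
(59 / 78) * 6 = 59 / 13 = 4.54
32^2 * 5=5120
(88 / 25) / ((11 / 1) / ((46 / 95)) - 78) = -4048 / 63575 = -0.06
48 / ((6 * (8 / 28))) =28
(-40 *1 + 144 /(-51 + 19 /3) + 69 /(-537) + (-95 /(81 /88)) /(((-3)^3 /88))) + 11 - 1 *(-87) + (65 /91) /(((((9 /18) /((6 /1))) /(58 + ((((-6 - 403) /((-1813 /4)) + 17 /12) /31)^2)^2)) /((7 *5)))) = 297986119693088103238635007808497 /16749219821893890590308964544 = 17791.04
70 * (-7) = -490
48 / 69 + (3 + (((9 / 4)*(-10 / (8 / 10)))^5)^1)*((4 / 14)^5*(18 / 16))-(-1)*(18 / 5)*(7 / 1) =-596423032745003 / 15833538560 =-37668.33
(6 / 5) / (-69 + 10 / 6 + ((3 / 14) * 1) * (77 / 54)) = -216 / 12065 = -0.02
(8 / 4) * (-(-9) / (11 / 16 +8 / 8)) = 32 / 3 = 10.67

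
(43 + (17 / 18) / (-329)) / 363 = 254629 / 2149686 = 0.12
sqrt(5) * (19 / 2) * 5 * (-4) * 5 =-2124.26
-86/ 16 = -43/ 8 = -5.38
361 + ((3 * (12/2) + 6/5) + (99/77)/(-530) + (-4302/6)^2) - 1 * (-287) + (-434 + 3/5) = 1908137579/3710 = 514322.80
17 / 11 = 1.55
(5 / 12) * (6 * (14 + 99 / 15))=51.50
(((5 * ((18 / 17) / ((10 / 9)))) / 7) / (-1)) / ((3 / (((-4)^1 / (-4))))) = -27 / 119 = -0.23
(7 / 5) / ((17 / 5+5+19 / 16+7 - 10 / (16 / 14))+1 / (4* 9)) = 144 / 809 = 0.18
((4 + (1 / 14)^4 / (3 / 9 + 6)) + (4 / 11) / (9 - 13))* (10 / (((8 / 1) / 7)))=156929525 / 4587968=34.20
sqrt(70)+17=25.37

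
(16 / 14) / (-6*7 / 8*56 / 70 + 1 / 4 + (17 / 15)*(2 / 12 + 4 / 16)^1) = -720 / 2191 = -0.33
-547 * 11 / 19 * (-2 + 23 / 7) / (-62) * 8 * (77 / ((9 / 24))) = 6353952 / 589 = 10787.69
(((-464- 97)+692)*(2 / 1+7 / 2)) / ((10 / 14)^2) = 70609 / 50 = 1412.18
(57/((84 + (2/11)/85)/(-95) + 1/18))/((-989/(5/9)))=50630250/1310356759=0.04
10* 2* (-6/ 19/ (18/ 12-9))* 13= 208/ 19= 10.95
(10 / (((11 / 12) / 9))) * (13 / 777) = 4680 / 2849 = 1.64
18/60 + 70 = 703/10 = 70.30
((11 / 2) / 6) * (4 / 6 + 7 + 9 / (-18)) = 473 / 72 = 6.57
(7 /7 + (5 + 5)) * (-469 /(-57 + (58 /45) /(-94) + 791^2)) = -10911285 /1323194731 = -0.01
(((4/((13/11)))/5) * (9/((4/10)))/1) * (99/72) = 1089/52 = 20.94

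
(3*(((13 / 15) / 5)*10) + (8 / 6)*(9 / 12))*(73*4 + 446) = 22878 / 5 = 4575.60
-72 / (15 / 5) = -24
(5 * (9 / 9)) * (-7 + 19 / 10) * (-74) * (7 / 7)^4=1887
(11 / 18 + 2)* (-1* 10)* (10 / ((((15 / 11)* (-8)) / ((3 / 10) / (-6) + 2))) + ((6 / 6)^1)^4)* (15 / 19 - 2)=-7567 / 304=-24.89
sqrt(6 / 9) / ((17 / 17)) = sqrt(6) / 3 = 0.82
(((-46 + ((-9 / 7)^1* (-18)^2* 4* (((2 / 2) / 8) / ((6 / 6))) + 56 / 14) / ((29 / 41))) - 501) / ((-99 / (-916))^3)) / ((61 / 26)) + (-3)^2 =-1130140092775121 / 4005070839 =-282177.30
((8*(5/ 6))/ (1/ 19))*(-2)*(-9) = 2280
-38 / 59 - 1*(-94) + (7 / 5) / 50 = 1377413 / 14750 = 93.38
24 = 24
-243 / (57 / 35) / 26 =-2835 / 494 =-5.74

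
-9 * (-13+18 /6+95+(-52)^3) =1264707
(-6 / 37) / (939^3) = -2 / 10211210901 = -0.00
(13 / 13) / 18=1 / 18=0.06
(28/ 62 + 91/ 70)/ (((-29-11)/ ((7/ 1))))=-0.31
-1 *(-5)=5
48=48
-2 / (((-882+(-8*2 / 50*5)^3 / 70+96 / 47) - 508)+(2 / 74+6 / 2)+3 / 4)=60865000 / 42125851361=0.00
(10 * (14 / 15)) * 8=74.67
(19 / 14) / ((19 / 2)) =1 / 7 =0.14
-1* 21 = -21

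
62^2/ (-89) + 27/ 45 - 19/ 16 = -311703/ 7120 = -43.78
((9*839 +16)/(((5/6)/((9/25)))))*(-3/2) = -612927/125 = -4903.42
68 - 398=-330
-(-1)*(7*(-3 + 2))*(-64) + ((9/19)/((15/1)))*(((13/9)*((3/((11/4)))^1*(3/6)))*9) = 448.22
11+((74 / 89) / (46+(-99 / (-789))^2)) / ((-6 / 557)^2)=850094095783 / 5098946526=166.72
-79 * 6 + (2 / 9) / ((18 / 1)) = -38393 / 81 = -473.99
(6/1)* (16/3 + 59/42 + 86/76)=6280/133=47.22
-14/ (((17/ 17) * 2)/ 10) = -70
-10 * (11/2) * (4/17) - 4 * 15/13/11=-32480/2431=-13.36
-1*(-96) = 96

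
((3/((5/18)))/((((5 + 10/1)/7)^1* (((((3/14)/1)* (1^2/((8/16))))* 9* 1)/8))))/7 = 112/75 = 1.49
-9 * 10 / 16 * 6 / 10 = -27 / 8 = -3.38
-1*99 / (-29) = 99 / 29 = 3.41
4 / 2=2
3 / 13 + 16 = 211 / 13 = 16.23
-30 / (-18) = 5 / 3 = 1.67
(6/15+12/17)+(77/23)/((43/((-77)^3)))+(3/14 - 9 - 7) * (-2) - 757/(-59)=-1232467525377/34718845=-35498.52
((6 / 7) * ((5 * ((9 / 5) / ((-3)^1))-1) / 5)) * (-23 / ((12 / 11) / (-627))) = -317262 / 35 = -9064.63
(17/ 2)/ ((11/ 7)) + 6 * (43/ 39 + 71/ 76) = 47900/ 2717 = 17.63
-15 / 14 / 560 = -3 / 1568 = -0.00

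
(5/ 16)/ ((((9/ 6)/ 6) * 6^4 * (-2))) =-5/ 10368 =-0.00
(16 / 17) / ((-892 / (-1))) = 4 / 3791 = 0.00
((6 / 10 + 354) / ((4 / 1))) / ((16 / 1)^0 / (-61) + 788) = 108153 / 961340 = 0.11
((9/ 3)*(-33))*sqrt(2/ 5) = -99*sqrt(10)/ 5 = -62.61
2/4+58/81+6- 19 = -1909/162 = -11.78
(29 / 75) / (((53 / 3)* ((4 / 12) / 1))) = 87 / 1325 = 0.07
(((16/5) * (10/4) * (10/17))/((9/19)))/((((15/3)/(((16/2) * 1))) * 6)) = 1216/459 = 2.65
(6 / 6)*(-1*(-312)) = 312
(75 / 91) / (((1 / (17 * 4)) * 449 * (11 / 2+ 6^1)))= 10200 / 939757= 0.01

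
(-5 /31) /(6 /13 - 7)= 13 /527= 0.02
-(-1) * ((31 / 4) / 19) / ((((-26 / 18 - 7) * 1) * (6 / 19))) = -93 / 608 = -0.15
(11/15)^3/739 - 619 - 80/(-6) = -1510607044/2494125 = -605.67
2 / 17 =0.12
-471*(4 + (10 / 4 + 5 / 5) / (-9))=-1700.83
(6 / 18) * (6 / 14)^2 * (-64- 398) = -198 / 7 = -28.29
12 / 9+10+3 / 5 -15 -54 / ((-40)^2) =-7441 / 2400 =-3.10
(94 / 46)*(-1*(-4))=188 / 23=8.17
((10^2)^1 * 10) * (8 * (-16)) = -128000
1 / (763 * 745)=1 / 568435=0.00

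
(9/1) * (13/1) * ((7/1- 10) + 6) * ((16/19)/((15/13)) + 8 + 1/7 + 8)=3938337/665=5922.31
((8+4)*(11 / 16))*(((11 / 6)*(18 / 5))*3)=3267 / 20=163.35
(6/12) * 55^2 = 3025/2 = 1512.50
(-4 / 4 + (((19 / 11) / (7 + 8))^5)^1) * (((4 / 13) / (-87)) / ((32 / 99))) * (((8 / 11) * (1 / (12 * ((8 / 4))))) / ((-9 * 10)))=-0.00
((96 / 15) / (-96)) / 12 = -1 / 180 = -0.01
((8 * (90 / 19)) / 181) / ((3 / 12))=2880 / 3439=0.84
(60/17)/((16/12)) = 45/17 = 2.65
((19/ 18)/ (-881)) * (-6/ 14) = 19/ 37002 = 0.00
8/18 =0.44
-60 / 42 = -10 / 7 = -1.43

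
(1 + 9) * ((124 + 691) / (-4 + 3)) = -8150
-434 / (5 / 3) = -1302 / 5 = -260.40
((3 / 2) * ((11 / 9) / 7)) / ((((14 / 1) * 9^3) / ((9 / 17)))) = 11 / 809676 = 0.00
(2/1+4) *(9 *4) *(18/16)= 243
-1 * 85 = -85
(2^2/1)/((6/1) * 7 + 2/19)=19/200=0.10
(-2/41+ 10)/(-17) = -24/41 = -0.59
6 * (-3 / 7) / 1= -18 / 7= -2.57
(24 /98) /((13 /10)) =120 /637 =0.19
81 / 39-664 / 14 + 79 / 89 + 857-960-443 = -4782168 / 8099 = -590.46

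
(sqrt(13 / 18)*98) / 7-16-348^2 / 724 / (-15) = -4388 / 905 + 7*sqrt(26) / 3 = 7.05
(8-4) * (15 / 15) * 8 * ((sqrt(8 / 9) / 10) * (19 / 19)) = 32 * sqrt(2) / 15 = 3.02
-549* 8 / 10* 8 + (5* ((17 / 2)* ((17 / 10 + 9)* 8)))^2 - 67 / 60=793891757 / 60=13231529.28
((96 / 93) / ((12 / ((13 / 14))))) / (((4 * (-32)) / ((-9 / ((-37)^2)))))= 0.00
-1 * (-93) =93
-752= -752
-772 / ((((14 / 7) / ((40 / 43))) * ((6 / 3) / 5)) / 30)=-1158000 / 43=-26930.23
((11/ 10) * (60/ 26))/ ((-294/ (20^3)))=-69.07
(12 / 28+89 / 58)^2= 635209 / 164836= 3.85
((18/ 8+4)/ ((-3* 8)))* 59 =-15.36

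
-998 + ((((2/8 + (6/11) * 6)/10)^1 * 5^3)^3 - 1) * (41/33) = 2363135882675/22488576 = 105081.61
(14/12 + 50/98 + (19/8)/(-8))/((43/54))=116847/67424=1.73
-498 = -498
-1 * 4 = -4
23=23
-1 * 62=-62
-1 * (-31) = 31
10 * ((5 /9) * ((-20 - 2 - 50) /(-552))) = 50 /69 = 0.72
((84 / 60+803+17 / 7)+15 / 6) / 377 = 56653 / 26390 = 2.15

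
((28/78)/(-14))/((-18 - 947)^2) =-1/36317775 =-0.00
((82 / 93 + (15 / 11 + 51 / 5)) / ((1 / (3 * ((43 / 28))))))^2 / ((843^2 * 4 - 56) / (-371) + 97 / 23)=-326203461476053 / 759808345167300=-0.43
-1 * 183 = -183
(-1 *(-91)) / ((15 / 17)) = 1547 / 15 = 103.13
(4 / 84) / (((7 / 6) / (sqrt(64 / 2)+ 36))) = 8 * sqrt(2) / 49+ 72 / 49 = 1.70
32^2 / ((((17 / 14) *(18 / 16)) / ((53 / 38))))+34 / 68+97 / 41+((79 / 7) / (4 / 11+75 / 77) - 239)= 20078811655 / 24552522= 817.79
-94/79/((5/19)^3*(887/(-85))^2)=-0.60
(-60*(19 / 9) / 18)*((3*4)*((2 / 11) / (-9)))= 1520 / 891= 1.71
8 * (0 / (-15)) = 0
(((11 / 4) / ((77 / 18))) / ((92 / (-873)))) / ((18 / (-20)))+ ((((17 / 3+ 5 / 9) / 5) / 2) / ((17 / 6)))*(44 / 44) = 1149139 / 164220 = 7.00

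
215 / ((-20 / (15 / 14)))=-645 / 56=-11.52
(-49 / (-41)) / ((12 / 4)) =49 / 123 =0.40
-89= -89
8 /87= 0.09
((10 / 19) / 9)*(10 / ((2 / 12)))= 3.51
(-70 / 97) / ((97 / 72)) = -5040 / 9409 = -0.54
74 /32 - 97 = -1515 /16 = -94.69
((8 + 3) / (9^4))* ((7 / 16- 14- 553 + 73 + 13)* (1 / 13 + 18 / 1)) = -6625355 / 454896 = -14.56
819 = 819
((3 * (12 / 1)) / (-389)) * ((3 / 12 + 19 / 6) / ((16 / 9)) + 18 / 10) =-10719 / 31120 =-0.34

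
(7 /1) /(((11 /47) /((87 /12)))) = 9541 /44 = 216.84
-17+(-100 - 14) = -131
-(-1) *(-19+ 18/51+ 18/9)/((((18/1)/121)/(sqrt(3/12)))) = -34243/612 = -55.95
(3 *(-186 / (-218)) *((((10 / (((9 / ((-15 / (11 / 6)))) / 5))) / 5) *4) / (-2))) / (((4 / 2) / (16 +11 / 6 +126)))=4012950 / 1199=3346.91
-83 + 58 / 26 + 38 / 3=-2656 / 39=-68.10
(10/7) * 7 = 10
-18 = -18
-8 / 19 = -0.42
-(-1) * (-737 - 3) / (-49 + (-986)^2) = -740 / 972147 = -0.00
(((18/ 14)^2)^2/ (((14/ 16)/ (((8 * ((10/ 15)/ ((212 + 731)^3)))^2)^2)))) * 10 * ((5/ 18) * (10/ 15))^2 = 131072000/ 74795078506374330608050277729966361727263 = 0.00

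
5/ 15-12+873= 861.33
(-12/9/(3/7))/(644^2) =-1/133308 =-0.00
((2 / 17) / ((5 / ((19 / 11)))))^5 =79235168 / 714591842834375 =0.00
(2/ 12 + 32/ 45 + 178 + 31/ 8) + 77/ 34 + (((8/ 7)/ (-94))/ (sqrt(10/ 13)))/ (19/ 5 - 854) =2*sqrt(130)/ 1398579 + 1132307/ 6120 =185.02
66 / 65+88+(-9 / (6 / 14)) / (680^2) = 535089007 / 6011200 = 89.02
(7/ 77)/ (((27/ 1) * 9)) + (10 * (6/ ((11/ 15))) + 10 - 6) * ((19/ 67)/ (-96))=-0.25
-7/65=-0.11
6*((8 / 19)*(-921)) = -2326.74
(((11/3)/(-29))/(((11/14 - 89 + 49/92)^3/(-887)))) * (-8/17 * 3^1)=20847975791104/88762814462184559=0.00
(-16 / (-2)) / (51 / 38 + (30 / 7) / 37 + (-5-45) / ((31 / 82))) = -2440816 / 39907381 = -0.06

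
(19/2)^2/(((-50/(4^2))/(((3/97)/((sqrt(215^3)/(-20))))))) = 8664 * sqrt(215)/22419125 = 0.01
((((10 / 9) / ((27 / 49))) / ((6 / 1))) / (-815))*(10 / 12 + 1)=-539 / 712962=-0.00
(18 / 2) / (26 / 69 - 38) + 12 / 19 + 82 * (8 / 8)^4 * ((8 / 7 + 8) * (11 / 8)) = 356057455 / 345268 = 1031.25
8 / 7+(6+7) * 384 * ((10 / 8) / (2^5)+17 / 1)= 595421 / 7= 85060.14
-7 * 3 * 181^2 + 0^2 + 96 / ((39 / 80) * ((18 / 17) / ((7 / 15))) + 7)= -5309057985 / 7717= -687969.16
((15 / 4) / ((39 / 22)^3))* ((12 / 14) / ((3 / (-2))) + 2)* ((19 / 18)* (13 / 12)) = 632225 / 574938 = 1.10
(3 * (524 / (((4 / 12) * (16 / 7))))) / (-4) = -8253 / 16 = -515.81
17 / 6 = 2.83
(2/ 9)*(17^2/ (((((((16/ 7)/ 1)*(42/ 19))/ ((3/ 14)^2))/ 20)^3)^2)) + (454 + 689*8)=44333270632477788404017/ 7430984482854797312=5966.00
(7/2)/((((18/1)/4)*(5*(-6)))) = -0.03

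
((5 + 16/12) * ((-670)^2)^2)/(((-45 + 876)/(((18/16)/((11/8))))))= 3828712990000/3047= 1256551686.91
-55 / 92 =-0.60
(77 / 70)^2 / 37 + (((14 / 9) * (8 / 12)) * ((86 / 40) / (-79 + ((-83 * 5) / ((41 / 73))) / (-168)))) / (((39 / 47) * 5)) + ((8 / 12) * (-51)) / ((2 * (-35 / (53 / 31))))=123948400920187 / 144814100640300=0.86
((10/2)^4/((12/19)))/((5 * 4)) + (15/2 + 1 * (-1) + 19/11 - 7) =26773/528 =50.71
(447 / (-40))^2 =199809 / 1600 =124.88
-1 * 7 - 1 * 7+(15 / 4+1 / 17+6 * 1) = -285 / 68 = -4.19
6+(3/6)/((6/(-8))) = 5.33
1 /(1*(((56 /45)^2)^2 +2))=4100625 /18035746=0.23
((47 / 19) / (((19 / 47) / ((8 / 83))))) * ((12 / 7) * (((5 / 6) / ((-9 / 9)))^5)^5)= -658333301544189453125 / 62114552517557140586496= -0.01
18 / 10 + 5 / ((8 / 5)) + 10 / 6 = 791 / 120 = 6.59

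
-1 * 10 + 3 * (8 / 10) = -38 / 5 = -7.60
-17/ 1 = -17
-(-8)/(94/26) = 104/47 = 2.21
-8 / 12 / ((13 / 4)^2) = -32 / 507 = -0.06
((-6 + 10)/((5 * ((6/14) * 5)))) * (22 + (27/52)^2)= 421519/50700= 8.31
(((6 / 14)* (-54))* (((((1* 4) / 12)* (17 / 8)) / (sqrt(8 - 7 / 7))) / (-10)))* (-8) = -459* sqrt(7) / 245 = -4.96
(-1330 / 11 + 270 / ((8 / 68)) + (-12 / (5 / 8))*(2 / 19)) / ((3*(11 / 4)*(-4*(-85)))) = 2269813 / 2931225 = 0.77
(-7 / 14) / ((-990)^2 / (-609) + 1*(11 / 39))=7917 / 25478134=0.00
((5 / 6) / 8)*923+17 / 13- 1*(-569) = 415867 / 624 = 666.45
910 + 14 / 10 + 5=4582 / 5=916.40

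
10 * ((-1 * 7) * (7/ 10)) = -49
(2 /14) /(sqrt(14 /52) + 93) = 2418 /1574069 - sqrt(182) /1574069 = 0.00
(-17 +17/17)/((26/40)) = -320/13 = -24.62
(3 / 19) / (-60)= -0.00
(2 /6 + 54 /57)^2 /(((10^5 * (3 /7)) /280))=261121 /24367500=0.01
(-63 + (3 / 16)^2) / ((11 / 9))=-145071 / 2816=-51.52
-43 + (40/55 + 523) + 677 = 12735/11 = 1157.73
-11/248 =-0.04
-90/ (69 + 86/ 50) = -1125/ 884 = -1.27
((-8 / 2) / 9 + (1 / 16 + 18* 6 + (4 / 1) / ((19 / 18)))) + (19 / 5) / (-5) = 7568291 / 68400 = 110.65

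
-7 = -7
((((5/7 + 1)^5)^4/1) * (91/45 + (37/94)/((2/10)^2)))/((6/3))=5343728962806162615435264/18751182579938820235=284980.90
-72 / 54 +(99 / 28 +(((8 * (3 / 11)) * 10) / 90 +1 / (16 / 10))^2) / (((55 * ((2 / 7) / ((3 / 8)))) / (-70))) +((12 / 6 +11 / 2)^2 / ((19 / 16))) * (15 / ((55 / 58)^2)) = 30362561509 / 38843904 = 781.66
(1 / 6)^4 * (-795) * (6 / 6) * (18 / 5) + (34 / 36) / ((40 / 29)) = -1097 / 720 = -1.52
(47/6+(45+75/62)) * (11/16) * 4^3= 221144/93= 2377.89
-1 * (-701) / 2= 701 / 2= 350.50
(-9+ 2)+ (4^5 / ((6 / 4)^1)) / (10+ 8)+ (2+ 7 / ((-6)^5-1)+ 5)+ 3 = 1227628 / 29997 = 40.93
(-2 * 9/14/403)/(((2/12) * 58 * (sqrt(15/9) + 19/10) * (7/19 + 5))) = -48735/810808999 + 8550 * sqrt(15)/810808999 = -0.00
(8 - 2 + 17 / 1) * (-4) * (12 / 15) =-368 / 5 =-73.60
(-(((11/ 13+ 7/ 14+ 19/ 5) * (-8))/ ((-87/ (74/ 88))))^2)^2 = 4634750377158001/ 184848597073050625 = 0.03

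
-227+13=-214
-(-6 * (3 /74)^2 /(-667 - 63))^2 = -729 /3994961587600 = -0.00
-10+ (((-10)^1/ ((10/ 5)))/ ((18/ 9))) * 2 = -15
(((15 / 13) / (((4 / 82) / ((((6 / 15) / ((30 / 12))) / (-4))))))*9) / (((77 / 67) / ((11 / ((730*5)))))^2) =-4969323 / 84864325000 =-0.00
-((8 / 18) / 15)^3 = -64 / 2460375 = -0.00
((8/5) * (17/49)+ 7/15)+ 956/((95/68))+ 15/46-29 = 84364127/128478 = 656.64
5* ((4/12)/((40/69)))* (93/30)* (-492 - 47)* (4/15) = -384307/300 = -1281.02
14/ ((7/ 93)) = 186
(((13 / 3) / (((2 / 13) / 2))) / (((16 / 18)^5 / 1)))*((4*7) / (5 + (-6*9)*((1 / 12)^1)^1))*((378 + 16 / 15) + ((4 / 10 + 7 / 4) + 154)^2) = 230632126746021 / 1638400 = 140766678.92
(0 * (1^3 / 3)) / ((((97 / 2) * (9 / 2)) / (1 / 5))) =0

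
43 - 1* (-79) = 122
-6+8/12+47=125/3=41.67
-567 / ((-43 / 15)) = 8505 / 43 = 197.79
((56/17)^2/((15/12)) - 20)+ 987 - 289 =992254/1445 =686.68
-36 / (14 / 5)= -90 / 7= -12.86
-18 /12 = -3 /2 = -1.50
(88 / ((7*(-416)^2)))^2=0.00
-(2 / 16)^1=-1 / 8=-0.12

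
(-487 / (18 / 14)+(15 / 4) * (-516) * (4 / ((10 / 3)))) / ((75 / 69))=-559061 / 225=-2484.72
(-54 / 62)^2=729 / 961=0.76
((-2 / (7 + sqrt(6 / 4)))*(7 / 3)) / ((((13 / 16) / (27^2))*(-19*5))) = 762048 / 117325-54432*sqrt(6) / 117325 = 5.36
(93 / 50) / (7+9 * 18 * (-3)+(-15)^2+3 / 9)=-0.01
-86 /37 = -2.32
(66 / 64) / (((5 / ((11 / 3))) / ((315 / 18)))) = 13.23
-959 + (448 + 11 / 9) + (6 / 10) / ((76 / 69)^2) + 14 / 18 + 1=-14656757 / 28880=-507.51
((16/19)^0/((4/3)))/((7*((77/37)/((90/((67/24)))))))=59940/36113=1.66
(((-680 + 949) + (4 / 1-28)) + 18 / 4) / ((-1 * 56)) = -499 / 112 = -4.46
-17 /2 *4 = -34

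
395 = 395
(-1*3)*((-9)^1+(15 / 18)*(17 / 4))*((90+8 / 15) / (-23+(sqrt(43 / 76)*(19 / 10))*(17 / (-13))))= -6914895260 / 106572861+19657729*sqrt(817) / 106572861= -59.61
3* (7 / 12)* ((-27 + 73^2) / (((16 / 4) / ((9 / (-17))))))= -167013 / 136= -1228.04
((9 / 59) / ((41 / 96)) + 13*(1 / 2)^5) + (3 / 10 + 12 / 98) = 22490003 / 18964960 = 1.19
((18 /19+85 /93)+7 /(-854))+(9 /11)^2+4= 170137721 /26084454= 6.52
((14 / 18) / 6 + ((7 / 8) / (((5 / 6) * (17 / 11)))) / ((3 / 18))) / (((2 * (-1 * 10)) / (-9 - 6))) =9653 / 3060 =3.15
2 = 2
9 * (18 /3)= 54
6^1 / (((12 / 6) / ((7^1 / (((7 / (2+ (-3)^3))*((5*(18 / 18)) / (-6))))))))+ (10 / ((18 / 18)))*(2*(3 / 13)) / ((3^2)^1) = 3530 / 39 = 90.51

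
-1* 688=-688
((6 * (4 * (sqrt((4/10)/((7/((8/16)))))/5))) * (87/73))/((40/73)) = 261 * sqrt(35)/875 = 1.76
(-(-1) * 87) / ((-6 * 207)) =-29 / 414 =-0.07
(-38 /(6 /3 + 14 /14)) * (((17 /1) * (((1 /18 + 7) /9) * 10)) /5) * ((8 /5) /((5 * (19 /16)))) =-552704 /6075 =-90.98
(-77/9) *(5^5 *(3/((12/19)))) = -4571875/36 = -126996.53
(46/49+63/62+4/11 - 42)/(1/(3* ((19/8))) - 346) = 75586275/658802452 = 0.11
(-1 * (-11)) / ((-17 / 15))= -165 / 17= -9.71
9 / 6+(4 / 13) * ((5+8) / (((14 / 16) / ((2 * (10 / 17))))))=1637 / 238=6.88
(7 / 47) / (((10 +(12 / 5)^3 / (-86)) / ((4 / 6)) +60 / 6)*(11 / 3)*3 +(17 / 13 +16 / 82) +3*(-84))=20054125 / 2942155444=0.01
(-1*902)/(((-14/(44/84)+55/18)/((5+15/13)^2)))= 1143014400/792103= 1443.01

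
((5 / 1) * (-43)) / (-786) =215 / 786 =0.27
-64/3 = -21.33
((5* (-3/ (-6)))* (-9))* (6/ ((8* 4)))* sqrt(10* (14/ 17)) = -135* sqrt(595)/ 272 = -12.11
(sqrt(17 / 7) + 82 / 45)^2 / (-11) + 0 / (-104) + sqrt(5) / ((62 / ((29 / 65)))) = -81493 / 155925 - 164 * sqrt(119) / 3465 + 29 * sqrt(5) / 4030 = -1.02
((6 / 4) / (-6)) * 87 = -87 / 4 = -21.75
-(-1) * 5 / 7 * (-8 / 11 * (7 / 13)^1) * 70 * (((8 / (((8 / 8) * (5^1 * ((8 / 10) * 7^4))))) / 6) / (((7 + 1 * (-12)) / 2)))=160 / 147147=0.00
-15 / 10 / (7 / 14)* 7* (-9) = 189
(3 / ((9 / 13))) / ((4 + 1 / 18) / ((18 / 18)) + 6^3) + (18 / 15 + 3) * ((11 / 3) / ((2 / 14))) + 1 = 2155174 / 19805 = 108.82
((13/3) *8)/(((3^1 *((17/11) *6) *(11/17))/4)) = 7.70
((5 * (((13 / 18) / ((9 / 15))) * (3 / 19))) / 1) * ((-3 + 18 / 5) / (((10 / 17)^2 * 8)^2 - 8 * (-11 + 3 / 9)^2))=-16286595 / 25780873216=-0.00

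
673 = 673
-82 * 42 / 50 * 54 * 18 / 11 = -1673784 / 275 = -6086.49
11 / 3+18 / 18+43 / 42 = 5.69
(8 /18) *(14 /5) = 56 /45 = 1.24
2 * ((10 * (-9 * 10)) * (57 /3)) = -34200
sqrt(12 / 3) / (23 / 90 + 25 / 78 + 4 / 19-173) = -11115 / 957076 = -0.01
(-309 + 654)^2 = 119025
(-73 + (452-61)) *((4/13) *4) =5088/13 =391.38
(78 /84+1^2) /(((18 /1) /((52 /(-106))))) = -39 /742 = -0.05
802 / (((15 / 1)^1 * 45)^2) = 0.00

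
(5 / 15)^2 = 1 / 9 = 0.11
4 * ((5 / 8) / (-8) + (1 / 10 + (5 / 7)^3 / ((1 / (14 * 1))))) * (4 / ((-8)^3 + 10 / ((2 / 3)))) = -80343 / 487060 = -0.16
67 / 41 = 1.63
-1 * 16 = -16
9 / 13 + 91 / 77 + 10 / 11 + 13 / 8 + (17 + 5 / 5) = 25635 / 1144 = 22.41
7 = 7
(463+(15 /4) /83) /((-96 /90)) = -2305965 /5312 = -434.10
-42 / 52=-21 / 26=-0.81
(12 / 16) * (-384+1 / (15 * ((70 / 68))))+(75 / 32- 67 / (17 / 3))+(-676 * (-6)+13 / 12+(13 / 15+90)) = 366569389 / 95200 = 3850.52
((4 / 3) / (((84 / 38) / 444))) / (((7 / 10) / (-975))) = -18278000 / 49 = -373020.41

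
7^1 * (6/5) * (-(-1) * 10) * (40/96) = 35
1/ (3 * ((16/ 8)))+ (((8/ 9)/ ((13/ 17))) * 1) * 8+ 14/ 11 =27641/ 2574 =10.74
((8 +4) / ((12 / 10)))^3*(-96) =-96000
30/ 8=15/ 4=3.75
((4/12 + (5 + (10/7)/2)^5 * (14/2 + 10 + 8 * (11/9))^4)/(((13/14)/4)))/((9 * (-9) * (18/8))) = -74043173.92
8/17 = 0.47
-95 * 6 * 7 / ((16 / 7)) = -13965 / 8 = -1745.62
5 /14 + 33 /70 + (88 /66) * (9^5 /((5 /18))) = 9920261 /35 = 283436.03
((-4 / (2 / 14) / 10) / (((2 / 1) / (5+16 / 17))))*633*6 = -2685186 / 85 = -31590.42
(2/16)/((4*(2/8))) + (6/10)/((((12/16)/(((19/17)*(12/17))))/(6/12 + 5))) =41573/11560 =3.60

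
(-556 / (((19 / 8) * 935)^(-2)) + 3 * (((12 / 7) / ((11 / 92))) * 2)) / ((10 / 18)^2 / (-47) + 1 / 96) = -25718687880872274 / 36113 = -712172566136.08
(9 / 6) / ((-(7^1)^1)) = -0.21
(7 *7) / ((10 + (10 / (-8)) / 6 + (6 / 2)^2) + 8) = 1176 / 643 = 1.83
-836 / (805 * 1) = -836 / 805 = -1.04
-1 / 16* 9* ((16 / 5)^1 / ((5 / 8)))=-2.88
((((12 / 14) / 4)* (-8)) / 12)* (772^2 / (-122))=297992 / 427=697.87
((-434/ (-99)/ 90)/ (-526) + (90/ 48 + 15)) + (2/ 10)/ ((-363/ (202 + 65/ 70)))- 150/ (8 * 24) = 9227865035/ 577396512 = 15.98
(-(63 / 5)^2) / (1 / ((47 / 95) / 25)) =-186543 / 59375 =-3.14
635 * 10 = 6350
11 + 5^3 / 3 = 158 / 3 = 52.67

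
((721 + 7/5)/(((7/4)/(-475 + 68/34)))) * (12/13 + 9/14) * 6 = -1834533.10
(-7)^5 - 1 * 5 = -16812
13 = 13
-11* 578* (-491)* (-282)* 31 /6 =-4548430546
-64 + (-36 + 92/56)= -1377/14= -98.36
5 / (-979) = -5 / 979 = -0.01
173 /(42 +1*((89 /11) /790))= 1503370 /365069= 4.12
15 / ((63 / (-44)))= -220 / 21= -10.48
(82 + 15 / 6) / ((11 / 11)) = 169 / 2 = 84.50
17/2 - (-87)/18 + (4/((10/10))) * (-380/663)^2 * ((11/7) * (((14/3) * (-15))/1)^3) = -311320539080/439569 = -708240.43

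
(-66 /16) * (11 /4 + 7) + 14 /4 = -1175 /32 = -36.72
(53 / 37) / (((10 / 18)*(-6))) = -159 / 370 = -0.43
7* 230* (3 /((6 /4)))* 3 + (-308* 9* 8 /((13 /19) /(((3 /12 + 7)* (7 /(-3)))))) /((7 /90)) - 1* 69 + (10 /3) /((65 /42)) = 91767031 /13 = 7059002.38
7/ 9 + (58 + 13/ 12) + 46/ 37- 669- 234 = -1121405/ 1332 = -841.90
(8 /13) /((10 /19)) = 76 /65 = 1.17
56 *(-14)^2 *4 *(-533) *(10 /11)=-234008320 /11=-21273483.64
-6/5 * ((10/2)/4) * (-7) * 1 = 21/2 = 10.50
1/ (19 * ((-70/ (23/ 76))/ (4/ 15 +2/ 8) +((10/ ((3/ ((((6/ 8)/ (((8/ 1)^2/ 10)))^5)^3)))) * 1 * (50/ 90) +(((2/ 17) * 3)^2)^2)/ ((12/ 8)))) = -603913542738599750493084670566055542784/ 5136788529786133808192132184907625275527411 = -0.00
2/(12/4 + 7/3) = 3/8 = 0.38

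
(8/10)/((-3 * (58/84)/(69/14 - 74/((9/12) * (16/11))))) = 10568/435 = 24.29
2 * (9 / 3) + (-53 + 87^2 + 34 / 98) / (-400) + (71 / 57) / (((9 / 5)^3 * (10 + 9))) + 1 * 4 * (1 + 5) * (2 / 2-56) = -20623881348407 / 15474337200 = -1332.78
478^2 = 228484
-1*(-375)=375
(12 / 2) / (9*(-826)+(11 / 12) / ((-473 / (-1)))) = -3096 / 3835943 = -0.00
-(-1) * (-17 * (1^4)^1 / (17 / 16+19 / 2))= -272 / 169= -1.61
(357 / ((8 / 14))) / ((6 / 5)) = 4165 / 8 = 520.62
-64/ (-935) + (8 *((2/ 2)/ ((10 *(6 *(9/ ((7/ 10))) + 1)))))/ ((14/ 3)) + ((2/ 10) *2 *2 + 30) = 15788636/ 511445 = 30.87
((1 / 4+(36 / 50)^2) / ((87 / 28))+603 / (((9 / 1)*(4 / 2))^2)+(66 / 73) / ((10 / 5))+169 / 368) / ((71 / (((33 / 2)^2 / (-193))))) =-1601184076129 / 26688510920000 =-0.06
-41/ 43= -0.95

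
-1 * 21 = -21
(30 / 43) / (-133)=-30 / 5719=-0.01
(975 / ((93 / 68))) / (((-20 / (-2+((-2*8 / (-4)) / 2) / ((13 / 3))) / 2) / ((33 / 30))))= 3740 / 31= 120.65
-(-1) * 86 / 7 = 86 / 7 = 12.29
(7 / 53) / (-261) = -7 / 13833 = -0.00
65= 65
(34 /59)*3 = 102 /59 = 1.73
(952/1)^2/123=906304/123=7368.33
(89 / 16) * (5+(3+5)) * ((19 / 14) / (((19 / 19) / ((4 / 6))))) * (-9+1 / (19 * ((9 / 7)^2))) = -7984457 / 13608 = -586.75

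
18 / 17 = 1.06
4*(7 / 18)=14 / 9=1.56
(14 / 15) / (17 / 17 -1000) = -14 / 14985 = -0.00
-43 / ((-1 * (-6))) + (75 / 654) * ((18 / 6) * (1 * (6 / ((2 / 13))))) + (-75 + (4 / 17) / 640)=-61147993 / 889440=-68.75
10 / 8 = 5 / 4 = 1.25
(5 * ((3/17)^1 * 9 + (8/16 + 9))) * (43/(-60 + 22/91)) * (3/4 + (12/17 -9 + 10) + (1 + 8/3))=-9212630245/37717968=-244.25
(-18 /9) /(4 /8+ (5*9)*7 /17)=-68 /647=-0.11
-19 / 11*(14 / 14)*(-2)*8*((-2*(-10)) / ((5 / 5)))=6080 / 11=552.73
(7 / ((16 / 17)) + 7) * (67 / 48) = 5159 / 256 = 20.15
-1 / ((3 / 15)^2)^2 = -625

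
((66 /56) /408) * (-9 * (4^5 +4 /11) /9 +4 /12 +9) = -4187 /1428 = -2.93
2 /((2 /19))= 19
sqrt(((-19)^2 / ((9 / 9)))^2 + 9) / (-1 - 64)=-sqrt(130330) / 65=-5.55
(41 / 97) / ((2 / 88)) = 1804 / 97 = 18.60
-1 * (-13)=13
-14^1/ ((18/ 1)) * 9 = -7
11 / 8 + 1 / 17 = 195 / 136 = 1.43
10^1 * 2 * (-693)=-13860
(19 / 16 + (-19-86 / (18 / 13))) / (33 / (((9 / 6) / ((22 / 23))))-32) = 264707 / 36288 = 7.29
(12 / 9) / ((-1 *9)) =-4 / 27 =-0.15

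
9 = 9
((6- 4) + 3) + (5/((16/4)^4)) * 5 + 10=3865/256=15.10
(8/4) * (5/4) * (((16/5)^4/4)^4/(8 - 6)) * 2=36028797018963968/30517578125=1180591.62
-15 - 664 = -679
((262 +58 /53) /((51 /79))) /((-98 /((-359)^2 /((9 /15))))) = -16901454340 /18921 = -893264.33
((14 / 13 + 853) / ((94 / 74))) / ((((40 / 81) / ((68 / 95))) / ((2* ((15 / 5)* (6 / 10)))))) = 5091180723 / 1451125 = 3508.44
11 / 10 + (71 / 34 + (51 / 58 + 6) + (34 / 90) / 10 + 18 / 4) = 3240191 / 221850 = 14.61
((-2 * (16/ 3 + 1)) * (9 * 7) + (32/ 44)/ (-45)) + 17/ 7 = -795.59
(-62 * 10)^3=-238328000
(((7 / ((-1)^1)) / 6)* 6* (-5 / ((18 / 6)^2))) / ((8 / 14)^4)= 84035 / 2304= 36.47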